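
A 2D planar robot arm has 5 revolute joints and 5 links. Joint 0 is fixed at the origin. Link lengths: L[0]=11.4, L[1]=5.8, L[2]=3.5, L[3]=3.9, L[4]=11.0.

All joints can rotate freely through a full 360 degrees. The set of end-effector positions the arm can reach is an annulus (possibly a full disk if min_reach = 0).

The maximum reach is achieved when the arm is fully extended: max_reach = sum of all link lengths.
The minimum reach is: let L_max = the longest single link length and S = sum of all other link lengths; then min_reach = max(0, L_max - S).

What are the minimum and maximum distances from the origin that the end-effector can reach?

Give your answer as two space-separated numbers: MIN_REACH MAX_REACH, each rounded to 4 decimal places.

Answer: 0.0000 35.6000

Derivation:
Link lengths: [11.4, 5.8, 3.5, 3.9, 11.0]
max_reach = 11.4 + 5.8 + 3.5 + 3.9 + 11 = 35.6
L_max = max([11.4, 5.8, 3.5, 3.9, 11.0]) = 11.4
S (sum of others) = 35.6 - 11.4 = 24.2
min_reach = max(0, 11.4 - 24.2) = max(0, -12.8) = 0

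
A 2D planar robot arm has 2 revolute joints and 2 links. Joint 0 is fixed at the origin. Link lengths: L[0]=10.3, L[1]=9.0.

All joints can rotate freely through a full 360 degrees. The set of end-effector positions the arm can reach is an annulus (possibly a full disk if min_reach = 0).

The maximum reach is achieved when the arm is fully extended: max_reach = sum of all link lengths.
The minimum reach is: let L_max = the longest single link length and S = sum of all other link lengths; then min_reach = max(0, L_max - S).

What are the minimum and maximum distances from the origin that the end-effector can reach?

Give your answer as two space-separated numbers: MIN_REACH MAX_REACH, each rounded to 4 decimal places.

Answer: 1.3000 19.3000

Derivation:
Link lengths: [10.3, 9.0]
max_reach = 10.3 + 9 = 19.3
L_max = max([10.3, 9.0]) = 10.3
S (sum of others) = 19.3 - 10.3 = 9
min_reach = max(0, 10.3 - 9) = max(0, 1.3) = 1.3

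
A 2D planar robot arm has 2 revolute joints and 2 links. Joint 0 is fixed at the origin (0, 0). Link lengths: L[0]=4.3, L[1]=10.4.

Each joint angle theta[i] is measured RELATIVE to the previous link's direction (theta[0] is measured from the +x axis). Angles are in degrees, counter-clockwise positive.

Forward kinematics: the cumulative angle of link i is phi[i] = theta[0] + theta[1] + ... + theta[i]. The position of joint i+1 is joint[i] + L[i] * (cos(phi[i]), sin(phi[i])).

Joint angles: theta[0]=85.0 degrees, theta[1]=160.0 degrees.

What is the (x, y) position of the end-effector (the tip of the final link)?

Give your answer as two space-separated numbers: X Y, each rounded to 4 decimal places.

joint[0] = (0.0000, 0.0000)  (base)
link 0: phi[0] = 85 = 85 deg
  cos(85 deg) = 0.0872, sin(85 deg) = 0.9962
  joint[1] = (0.0000, 0.0000) + 4.3 * (0.0872, 0.9962) = (0.0000 + 0.3748, 0.0000 + 4.2836) = (0.3748, 4.2836)
link 1: phi[1] = 85 + 160 = 245 deg
  cos(245 deg) = -0.4226, sin(245 deg) = -0.9063
  joint[2] = (0.3748, 4.2836) + 10.4 * (-0.4226, -0.9063) = (0.3748 + -4.3952, 4.2836 + -9.4256) = (-4.0205, -5.1420)
End effector: (-4.0205, -5.1420)

Answer: -4.0205 -5.1420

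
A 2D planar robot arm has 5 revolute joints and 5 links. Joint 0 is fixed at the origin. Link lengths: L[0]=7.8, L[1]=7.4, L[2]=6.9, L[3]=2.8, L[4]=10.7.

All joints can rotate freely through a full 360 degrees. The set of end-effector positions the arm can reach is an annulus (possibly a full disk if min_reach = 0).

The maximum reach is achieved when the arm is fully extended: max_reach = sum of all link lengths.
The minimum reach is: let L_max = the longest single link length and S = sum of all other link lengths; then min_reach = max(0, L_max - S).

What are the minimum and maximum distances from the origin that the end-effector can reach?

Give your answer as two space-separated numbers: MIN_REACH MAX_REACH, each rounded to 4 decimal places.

Link lengths: [7.8, 7.4, 6.9, 2.8, 10.7]
max_reach = 7.8 + 7.4 + 6.9 + 2.8 + 10.7 = 35.6
L_max = max([7.8, 7.4, 6.9, 2.8, 10.7]) = 10.7
S (sum of others) = 35.6 - 10.7 = 24.9
min_reach = max(0, 10.7 - 24.9) = max(0, -14.2) = 0

Answer: 0.0000 35.6000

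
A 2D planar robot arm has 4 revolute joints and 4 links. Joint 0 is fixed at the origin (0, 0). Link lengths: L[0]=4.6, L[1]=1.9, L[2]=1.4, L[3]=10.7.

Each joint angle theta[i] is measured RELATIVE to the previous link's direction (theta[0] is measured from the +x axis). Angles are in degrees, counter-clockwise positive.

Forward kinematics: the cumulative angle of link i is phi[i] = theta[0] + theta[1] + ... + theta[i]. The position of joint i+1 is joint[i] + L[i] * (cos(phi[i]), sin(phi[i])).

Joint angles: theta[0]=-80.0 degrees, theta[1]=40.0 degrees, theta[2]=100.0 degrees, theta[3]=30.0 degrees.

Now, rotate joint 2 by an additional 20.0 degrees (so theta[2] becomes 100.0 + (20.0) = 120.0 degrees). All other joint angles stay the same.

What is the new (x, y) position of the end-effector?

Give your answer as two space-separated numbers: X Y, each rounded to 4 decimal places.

Answer: -1.1622 5.6820

Derivation:
joint[0] = (0.0000, 0.0000)  (base)
link 0: phi[0] = -80 = -80 deg
  cos(-80 deg) = 0.1736, sin(-80 deg) = -0.9848
  joint[1] = (0.0000, 0.0000) + 4.6 * (0.1736, -0.9848) = (0.0000 + 0.7988, 0.0000 + -4.5301) = (0.7988, -4.5301)
link 1: phi[1] = -80 + 40 = -40 deg
  cos(-40 deg) = 0.7660, sin(-40 deg) = -0.6428
  joint[2] = (0.7988, -4.5301) + 1.9 * (0.7660, -0.6428) = (0.7988 + 1.4555, -4.5301 + -1.2213) = (2.2543, -5.7514)
link 2: phi[2] = -80 + 40 + 120 = 80 deg
  cos(80 deg) = 0.1736, sin(80 deg) = 0.9848
  joint[3] = (2.2543, -5.7514) + 1.4 * (0.1736, 0.9848) = (2.2543 + 0.2431, -5.7514 + 1.3787) = (2.4974, -4.3727)
link 3: phi[3] = -80 + 40 + 120 + 30 = 110 deg
  cos(110 deg) = -0.3420, sin(110 deg) = 0.9397
  joint[4] = (2.4974, -4.3727) + 10.7 * (-0.3420, 0.9397) = (2.4974 + -3.6596, -4.3727 + 10.0547) = (-1.1622, 5.6820)
End effector: (-1.1622, 5.6820)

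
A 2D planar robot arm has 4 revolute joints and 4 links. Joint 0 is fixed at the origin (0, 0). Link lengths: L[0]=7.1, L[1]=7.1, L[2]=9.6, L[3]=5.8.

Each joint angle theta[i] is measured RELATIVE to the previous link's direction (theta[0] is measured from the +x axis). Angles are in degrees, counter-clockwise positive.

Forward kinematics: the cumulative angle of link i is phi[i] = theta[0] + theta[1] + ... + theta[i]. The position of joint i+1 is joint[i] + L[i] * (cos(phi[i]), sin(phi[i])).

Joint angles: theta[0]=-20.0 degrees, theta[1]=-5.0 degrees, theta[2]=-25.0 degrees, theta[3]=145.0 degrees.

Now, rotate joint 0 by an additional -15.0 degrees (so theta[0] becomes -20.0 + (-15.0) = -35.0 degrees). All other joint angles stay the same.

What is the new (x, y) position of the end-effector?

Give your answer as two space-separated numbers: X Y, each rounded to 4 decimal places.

Answer: 16.3192 -11.6249

Derivation:
joint[0] = (0.0000, 0.0000)  (base)
link 0: phi[0] = -35 = -35 deg
  cos(-35 deg) = 0.8192, sin(-35 deg) = -0.5736
  joint[1] = (0.0000, 0.0000) + 7.1 * (0.8192, -0.5736) = (0.0000 + 5.8160, 0.0000 + -4.0724) = (5.8160, -4.0724)
link 1: phi[1] = -35 + -5 = -40 deg
  cos(-40 deg) = 0.7660, sin(-40 deg) = -0.6428
  joint[2] = (5.8160, -4.0724) + 7.1 * (0.7660, -0.6428) = (5.8160 + 5.4389, -4.0724 + -4.5638) = (11.2549, -8.6362)
link 2: phi[2] = -35 + -5 + -25 = -65 deg
  cos(-65 deg) = 0.4226, sin(-65 deg) = -0.9063
  joint[3] = (11.2549, -8.6362) + 9.6 * (0.4226, -0.9063) = (11.2549 + 4.0571, -8.6362 + -8.7006) = (15.3120, -17.3367)
link 3: phi[3] = -35 + -5 + -25 + 145 = 80 deg
  cos(80 deg) = 0.1736, sin(80 deg) = 0.9848
  joint[4] = (15.3120, -17.3367) + 5.8 * (0.1736, 0.9848) = (15.3120 + 1.0072, -17.3367 + 5.7119) = (16.3192, -11.6249)
End effector: (16.3192, -11.6249)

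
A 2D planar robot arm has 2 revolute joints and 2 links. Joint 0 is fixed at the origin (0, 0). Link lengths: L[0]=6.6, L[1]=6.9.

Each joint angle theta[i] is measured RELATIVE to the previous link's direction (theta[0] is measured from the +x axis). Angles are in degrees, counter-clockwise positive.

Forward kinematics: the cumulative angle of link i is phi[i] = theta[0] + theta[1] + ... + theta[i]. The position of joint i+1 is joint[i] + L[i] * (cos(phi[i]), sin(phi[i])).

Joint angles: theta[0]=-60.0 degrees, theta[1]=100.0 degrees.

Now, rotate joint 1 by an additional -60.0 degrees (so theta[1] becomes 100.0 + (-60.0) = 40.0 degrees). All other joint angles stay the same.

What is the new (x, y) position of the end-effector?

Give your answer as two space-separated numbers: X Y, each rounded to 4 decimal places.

Answer: 9.7839 -8.0757

Derivation:
joint[0] = (0.0000, 0.0000)  (base)
link 0: phi[0] = -60 = -60 deg
  cos(-60 deg) = 0.5000, sin(-60 deg) = -0.8660
  joint[1] = (0.0000, 0.0000) + 6.6 * (0.5000, -0.8660) = (0.0000 + 3.3000, 0.0000 + -5.7158) = (3.3000, -5.7158)
link 1: phi[1] = -60 + 40 = -20 deg
  cos(-20 deg) = 0.9397, sin(-20 deg) = -0.3420
  joint[2] = (3.3000, -5.7158) + 6.9 * (0.9397, -0.3420) = (3.3000 + 6.4839, -5.7158 + -2.3599) = (9.7839, -8.0757)
End effector: (9.7839, -8.0757)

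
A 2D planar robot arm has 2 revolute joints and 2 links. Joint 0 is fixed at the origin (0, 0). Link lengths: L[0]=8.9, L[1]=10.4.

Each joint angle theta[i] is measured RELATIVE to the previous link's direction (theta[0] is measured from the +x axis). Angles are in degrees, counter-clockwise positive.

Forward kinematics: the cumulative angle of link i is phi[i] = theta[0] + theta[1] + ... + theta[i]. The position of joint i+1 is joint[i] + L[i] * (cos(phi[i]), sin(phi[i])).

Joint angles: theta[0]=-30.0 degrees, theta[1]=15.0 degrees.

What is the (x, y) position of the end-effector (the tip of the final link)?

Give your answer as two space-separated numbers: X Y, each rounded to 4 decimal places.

joint[0] = (0.0000, 0.0000)  (base)
link 0: phi[0] = -30 = -30 deg
  cos(-30 deg) = 0.8660, sin(-30 deg) = -0.5000
  joint[1] = (0.0000, 0.0000) + 8.9 * (0.8660, -0.5000) = (0.0000 + 7.7076, 0.0000 + -4.4500) = (7.7076, -4.4500)
link 1: phi[1] = -30 + 15 = -15 deg
  cos(-15 deg) = 0.9659, sin(-15 deg) = -0.2588
  joint[2] = (7.7076, -4.4500) + 10.4 * (0.9659, -0.2588) = (7.7076 + 10.0456, -4.4500 + -2.6917) = (17.7533, -7.1417)
End effector: (17.7533, -7.1417)

Answer: 17.7533 -7.1417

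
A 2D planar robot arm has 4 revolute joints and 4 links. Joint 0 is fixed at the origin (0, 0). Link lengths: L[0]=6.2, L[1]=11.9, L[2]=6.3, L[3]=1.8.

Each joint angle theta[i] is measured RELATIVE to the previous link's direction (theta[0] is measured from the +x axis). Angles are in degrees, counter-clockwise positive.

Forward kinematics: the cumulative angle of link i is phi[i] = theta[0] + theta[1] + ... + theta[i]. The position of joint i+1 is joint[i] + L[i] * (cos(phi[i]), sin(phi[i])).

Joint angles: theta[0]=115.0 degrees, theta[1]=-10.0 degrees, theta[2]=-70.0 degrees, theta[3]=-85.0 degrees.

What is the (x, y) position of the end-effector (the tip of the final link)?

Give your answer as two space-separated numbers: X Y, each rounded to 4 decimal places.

joint[0] = (0.0000, 0.0000)  (base)
link 0: phi[0] = 115 = 115 deg
  cos(115 deg) = -0.4226, sin(115 deg) = 0.9063
  joint[1] = (0.0000, 0.0000) + 6.2 * (-0.4226, 0.9063) = (0.0000 + -2.6202, 0.0000 + 5.6191) = (-2.6202, 5.6191)
link 1: phi[1] = 115 + -10 = 105 deg
  cos(105 deg) = -0.2588, sin(105 deg) = 0.9659
  joint[2] = (-2.6202, 5.6191) + 11.9 * (-0.2588, 0.9659) = (-2.6202 + -3.0799, 5.6191 + 11.4945) = (-5.7002, 17.1136)
link 2: phi[2] = 115 + -10 + -70 = 35 deg
  cos(35 deg) = 0.8192, sin(35 deg) = 0.5736
  joint[3] = (-5.7002, 17.1136) + 6.3 * (0.8192, 0.5736) = (-5.7002 + 5.1607, 17.1136 + 3.6135) = (-0.5395, 20.7272)
link 3: phi[3] = 115 + -10 + -70 + -85 = -50 deg
  cos(-50 deg) = 0.6428, sin(-50 deg) = -0.7660
  joint[4] = (-0.5395, 20.7272) + 1.8 * (0.6428, -0.7660) = (-0.5395 + 1.1570, 20.7272 + -1.3789) = (0.6175, 19.3483)
End effector: (0.6175, 19.3483)

Answer: 0.6175 19.3483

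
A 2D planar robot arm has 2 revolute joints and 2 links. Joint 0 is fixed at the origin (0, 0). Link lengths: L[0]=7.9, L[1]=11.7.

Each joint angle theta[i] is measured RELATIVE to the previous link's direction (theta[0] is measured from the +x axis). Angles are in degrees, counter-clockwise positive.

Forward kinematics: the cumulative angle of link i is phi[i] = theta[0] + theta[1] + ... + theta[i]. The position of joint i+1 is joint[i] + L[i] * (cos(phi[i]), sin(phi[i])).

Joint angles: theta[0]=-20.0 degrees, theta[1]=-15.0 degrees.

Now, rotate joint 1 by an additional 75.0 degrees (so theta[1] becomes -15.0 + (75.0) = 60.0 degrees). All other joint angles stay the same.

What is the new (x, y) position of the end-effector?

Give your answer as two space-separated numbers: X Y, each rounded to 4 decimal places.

joint[0] = (0.0000, 0.0000)  (base)
link 0: phi[0] = -20 = -20 deg
  cos(-20 deg) = 0.9397, sin(-20 deg) = -0.3420
  joint[1] = (0.0000, 0.0000) + 7.9 * (0.9397, -0.3420) = (0.0000 + 7.4236, 0.0000 + -2.7020) = (7.4236, -2.7020)
link 1: phi[1] = -20 + 60 = 40 deg
  cos(40 deg) = 0.7660, sin(40 deg) = 0.6428
  joint[2] = (7.4236, -2.7020) + 11.7 * (0.7660, 0.6428) = (7.4236 + 8.9627, -2.7020 + 7.5206) = (16.3863, 4.8187)
End effector: (16.3863, 4.8187)

Answer: 16.3863 4.8187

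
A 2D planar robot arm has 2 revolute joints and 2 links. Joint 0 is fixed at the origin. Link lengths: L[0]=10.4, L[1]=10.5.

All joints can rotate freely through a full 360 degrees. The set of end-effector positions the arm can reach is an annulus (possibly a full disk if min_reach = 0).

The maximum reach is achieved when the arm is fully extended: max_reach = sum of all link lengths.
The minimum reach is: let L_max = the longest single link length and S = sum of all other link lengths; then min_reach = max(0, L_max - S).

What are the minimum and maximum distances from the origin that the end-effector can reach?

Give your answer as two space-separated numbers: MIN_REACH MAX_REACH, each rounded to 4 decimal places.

Answer: 0.1000 20.9000

Derivation:
Link lengths: [10.4, 10.5]
max_reach = 10.4 + 10.5 = 20.9
L_max = max([10.4, 10.5]) = 10.5
S (sum of others) = 20.9 - 10.5 = 10.4
min_reach = max(0, 10.5 - 10.4) = max(0, 0.1) = 0.1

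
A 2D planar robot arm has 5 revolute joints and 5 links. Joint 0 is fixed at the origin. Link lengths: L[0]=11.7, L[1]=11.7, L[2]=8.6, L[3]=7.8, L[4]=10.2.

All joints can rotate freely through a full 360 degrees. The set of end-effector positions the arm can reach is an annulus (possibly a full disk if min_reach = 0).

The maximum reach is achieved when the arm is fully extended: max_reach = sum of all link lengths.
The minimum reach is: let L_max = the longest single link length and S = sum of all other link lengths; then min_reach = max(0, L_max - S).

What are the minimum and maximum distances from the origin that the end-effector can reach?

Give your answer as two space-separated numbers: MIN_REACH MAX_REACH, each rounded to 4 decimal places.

Answer: 0.0000 50.0000

Derivation:
Link lengths: [11.7, 11.7, 8.6, 7.8, 10.2]
max_reach = 11.7 + 11.7 + 8.6 + 7.8 + 10.2 = 50
L_max = max([11.7, 11.7, 8.6, 7.8, 10.2]) = 11.7
S (sum of others) = 50 - 11.7 = 38.3
min_reach = max(0, 11.7 - 38.3) = max(0, -26.6) = 0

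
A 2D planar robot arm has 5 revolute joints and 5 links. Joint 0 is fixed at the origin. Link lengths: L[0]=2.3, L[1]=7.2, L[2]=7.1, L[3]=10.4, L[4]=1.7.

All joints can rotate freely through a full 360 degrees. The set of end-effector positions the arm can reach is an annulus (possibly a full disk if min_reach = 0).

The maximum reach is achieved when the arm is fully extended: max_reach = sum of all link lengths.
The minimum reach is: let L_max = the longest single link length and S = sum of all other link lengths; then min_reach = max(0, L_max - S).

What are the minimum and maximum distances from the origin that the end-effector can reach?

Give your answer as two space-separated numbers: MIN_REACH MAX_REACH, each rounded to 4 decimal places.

Answer: 0.0000 28.7000

Derivation:
Link lengths: [2.3, 7.2, 7.1, 10.4, 1.7]
max_reach = 2.3 + 7.2 + 7.1 + 10.4 + 1.7 = 28.7
L_max = max([2.3, 7.2, 7.1, 10.4, 1.7]) = 10.4
S (sum of others) = 28.7 - 10.4 = 18.3
min_reach = max(0, 10.4 - 18.3) = max(0, -7.9) = 0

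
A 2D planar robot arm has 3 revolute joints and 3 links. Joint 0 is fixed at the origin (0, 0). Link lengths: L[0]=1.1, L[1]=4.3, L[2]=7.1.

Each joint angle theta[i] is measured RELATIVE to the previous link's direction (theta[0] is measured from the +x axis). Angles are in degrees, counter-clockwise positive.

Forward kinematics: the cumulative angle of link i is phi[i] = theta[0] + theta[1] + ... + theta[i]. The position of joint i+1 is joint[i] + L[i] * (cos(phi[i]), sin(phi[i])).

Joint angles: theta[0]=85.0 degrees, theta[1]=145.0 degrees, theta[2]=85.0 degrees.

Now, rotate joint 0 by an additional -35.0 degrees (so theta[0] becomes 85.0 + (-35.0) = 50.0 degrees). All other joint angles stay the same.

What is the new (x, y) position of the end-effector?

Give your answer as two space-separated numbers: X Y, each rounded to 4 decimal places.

joint[0] = (0.0000, 0.0000)  (base)
link 0: phi[0] = 50 = 50 deg
  cos(50 deg) = 0.6428, sin(50 deg) = 0.7660
  joint[1] = (0.0000, 0.0000) + 1.1 * (0.6428, 0.7660) = (0.0000 + 0.7071, 0.0000 + 0.8426) = (0.7071, 0.8426)
link 1: phi[1] = 50 + 145 = 195 deg
  cos(195 deg) = -0.9659, sin(195 deg) = -0.2588
  joint[2] = (0.7071, 0.8426) + 4.3 * (-0.9659, -0.2588) = (0.7071 + -4.1535, 0.8426 + -1.1129) = (-3.4464, -0.2703)
link 2: phi[2] = 50 + 145 + 85 = 280 deg
  cos(280 deg) = 0.1736, sin(280 deg) = -0.9848
  joint[3] = (-3.4464, -0.2703) + 7.1 * (0.1736, -0.9848) = (-3.4464 + 1.2329, -0.2703 + -6.9921) = (-2.2135, -7.2624)
End effector: (-2.2135, -7.2624)

Answer: -2.2135 -7.2624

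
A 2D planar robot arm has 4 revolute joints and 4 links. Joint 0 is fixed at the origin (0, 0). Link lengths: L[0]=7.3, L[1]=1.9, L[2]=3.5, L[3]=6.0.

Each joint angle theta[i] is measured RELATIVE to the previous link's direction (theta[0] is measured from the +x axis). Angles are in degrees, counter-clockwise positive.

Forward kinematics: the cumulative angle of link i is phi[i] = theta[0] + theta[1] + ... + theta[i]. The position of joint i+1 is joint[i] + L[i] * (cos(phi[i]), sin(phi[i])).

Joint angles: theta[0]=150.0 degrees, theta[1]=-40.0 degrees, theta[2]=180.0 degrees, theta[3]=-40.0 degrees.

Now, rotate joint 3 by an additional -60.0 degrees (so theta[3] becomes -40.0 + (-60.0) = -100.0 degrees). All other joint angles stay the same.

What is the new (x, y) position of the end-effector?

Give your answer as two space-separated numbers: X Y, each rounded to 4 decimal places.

Answer: -11.6836 1.1046

Derivation:
joint[0] = (0.0000, 0.0000)  (base)
link 0: phi[0] = 150 = 150 deg
  cos(150 deg) = -0.8660, sin(150 deg) = 0.5000
  joint[1] = (0.0000, 0.0000) + 7.3 * (-0.8660, 0.5000) = (0.0000 + -6.3220, 0.0000 + 3.6500) = (-6.3220, 3.6500)
link 1: phi[1] = 150 + -40 = 110 deg
  cos(110 deg) = -0.3420, sin(110 deg) = 0.9397
  joint[2] = (-6.3220, 3.6500) + 1.9 * (-0.3420, 0.9397) = (-6.3220 + -0.6498, 3.6500 + 1.7854) = (-6.9718, 5.4354)
link 2: phi[2] = 150 + -40 + 180 = 290 deg
  cos(290 deg) = 0.3420, sin(290 deg) = -0.9397
  joint[3] = (-6.9718, 5.4354) + 3.5 * (0.3420, -0.9397) = (-6.9718 + 1.1971, 5.4354 + -3.2889) = (-5.7748, 2.1465)
link 3: phi[3] = 150 + -40 + 180 + -100 = 190 deg
  cos(190 deg) = -0.9848, sin(190 deg) = -0.1736
  joint[4] = (-5.7748, 2.1465) + 6 * (-0.9848, -0.1736) = (-5.7748 + -5.9088, 2.1465 + -1.0419) = (-11.6836, 1.1046)
End effector: (-11.6836, 1.1046)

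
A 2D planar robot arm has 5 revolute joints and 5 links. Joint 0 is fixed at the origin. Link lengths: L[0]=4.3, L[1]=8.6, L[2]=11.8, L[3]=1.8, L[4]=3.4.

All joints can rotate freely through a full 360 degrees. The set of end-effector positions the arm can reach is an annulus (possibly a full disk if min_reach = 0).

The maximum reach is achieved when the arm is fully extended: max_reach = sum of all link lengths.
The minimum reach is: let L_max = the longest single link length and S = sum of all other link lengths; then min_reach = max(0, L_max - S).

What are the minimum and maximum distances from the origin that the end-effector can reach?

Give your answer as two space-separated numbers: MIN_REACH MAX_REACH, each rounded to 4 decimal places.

Link lengths: [4.3, 8.6, 11.8, 1.8, 3.4]
max_reach = 4.3 + 8.6 + 11.8 + 1.8 + 3.4 = 29.9
L_max = max([4.3, 8.6, 11.8, 1.8, 3.4]) = 11.8
S (sum of others) = 29.9 - 11.8 = 18.1
min_reach = max(0, 11.8 - 18.1) = max(0, -6.3) = 0

Answer: 0.0000 29.9000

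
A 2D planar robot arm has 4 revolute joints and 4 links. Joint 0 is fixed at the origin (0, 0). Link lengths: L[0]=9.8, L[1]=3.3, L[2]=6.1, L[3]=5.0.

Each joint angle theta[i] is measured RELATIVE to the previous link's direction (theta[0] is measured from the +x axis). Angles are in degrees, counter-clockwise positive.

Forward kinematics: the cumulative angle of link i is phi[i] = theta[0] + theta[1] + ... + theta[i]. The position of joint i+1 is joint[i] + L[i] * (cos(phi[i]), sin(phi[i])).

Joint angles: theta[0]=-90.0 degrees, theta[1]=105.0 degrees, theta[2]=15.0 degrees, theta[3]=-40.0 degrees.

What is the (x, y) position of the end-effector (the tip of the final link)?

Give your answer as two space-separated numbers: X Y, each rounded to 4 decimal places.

joint[0] = (0.0000, 0.0000)  (base)
link 0: phi[0] = -90 = -90 deg
  cos(-90 deg) = 0.0000, sin(-90 deg) = -1.0000
  joint[1] = (0.0000, 0.0000) + 9.8 * (0.0000, -1.0000) = (0.0000 + 0.0000, 0.0000 + -9.8000) = (0.0000, -9.8000)
link 1: phi[1] = -90 + 105 = 15 deg
  cos(15 deg) = 0.9659, sin(15 deg) = 0.2588
  joint[2] = (0.0000, -9.8000) + 3.3 * (0.9659, 0.2588) = (0.0000 + 3.1876, -9.8000 + 0.8541) = (3.1876, -8.9459)
link 2: phi[2] = -90 + 105 + 15 = 30 deg
  cos(30 deg) = 0.8660, sin(30 deg) = 0.5000
  joint[3] = (3.1876, -8.9459) + 6.1 * (0.8660, 0.5000) = (3.1876 + 5.2828, -8.9459 + 3.0500) = (8.4703, -5.8959)
link 3: phi[3] = -90 + 105 + 15 + -40 = -10 deg
  cos(-10 deg) = 0.9848, sin(-10 deg) = -0.1736
  joint[4] = (8.4703, -5.8959) + 5 * (0.9848, -0.1736) = (8.4703 + 4.9240, -5.8959 + -0.8682) = (13.3943, -6.7641)
End effector: (13.3943, -6.7641)

Answer: 13.3943 -6.7641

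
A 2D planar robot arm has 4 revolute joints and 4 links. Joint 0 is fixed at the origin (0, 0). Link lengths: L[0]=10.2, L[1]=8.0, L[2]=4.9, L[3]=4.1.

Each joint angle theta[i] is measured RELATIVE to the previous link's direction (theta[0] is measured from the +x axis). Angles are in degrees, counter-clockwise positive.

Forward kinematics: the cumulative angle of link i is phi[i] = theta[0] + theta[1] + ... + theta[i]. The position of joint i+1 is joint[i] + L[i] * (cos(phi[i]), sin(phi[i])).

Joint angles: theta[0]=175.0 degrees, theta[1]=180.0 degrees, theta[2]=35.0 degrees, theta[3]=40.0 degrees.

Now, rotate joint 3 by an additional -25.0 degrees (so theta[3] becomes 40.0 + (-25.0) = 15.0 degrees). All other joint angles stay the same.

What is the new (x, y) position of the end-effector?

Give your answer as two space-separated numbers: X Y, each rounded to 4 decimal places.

joint[0] = (0.0000, 0.0000)  (base)
link 0: phi[0] = 175 = 175 deg
  cos(175 deg) = -0.9962, sin(175 deg) = 0.0872
  joint[1] = (0.0000, 0.0000) + 10.2 * (-0.9962, 0.0872) = (0.0000 + -10.1612, 0.0000 + 0.8890) = (-10.1612, 0.8890)
link 1: phi[1] = 175 + 180 = 355 deg
  cos(355 deg) = 0.9962, sin(355 deg) = -0.0872
  joint[2] = (-10.1612, 0.8890) + 8 * (0.9962, -0.0872) = (-10.1612 + 7.9696, 0.8890 + -0.6972) = (-2.1916, 0.1917)
link 2: phi[2] = 175 + 180 + 35 = 390 deg
  cos(390 deg) = 0.8660, sin(390 deg) = 0.5000
  joint[3] = (-2.1916, 0.1917) + 4.9 * (0.8660, 0.5000) = (-2.1916 + 4.2435, 0.1917 + 2.4500) = (2.0519, 2.6417)
link 3: phi[3] = 175 + 180 + 35 + 15 = 405 deg
  cos(405 deg) = 0.7071, sin(405 deg) = 0.7071
  joint[4] = (2.0519, 2.6417) + 4.1 * (0.7071, 0.7071) = (2.0519 + 2.8991, 2.6417 + 2.8991) = (4.9510, 5.5409)
End effector: (4.9510, 5.5409)

Answer: 4.9510 5.5409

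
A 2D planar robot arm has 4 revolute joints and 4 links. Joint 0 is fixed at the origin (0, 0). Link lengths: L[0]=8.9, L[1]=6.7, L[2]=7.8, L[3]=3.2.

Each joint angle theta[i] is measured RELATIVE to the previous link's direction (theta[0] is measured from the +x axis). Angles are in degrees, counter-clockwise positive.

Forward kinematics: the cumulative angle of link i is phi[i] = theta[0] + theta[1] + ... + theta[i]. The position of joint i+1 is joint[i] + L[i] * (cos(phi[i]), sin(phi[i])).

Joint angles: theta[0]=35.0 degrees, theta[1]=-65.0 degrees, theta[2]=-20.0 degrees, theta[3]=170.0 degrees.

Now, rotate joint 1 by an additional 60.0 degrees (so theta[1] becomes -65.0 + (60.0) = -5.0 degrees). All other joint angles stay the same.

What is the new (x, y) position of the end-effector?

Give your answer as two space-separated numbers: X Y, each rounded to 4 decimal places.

joint[0] = (0.0000, 0.0000)  (base)
link 0: phi[0] = 35 = 35 deg
  cos(35 deg) = 0.8192, sin(35 deg) = 0.5736
  joint[1] = (0.0000, 0.0000) + 8.9 * (0.8192, 0.5736) = (0.0000 + 7.2905, 0.0000 + 5.1048) = (7.2905, 5.1048)
link 1: phi[1] = 35 + -5 = 30 deg
  cos(30 deg) = 0.8660, sin(30 deg) = 0.5000
  joint[2] = (7.2905, 5.1048) + 6.7 * (0.8660, 0.5000) = (7.2905 + 5.8024, 5.1048 + 3.3500) = (13.0928, 8.4548)
link 2: phi[2] = 35 + -5 + -20 = 10 deg
  cos(10 deg) = 0.9848, sin(10 deg) = 0.1736
  joint[3] = (13.0928, 8.4548) + 7.8 * (0.9848, 0.1736) = (13.0928 + 7.6815, 8.4548 + 1.3545) = (20.7743, 9.8093)
link 3: phi[3] = 35 + -5 + -20 + 170 = 180 deg
  cos(180 deg) = -1.0000, sin(180 deg) = 0.0000
  joint[4] = (20.7743, 9.8093) + 3.2 * (-1.0000, 0.0000) = (20.7743 + -3.2000, 9.8093 + 0.0000) = (17.5743, 9.8093)
End effector: (17.5743, 9.8093)

Answer: 17.5743 9.8093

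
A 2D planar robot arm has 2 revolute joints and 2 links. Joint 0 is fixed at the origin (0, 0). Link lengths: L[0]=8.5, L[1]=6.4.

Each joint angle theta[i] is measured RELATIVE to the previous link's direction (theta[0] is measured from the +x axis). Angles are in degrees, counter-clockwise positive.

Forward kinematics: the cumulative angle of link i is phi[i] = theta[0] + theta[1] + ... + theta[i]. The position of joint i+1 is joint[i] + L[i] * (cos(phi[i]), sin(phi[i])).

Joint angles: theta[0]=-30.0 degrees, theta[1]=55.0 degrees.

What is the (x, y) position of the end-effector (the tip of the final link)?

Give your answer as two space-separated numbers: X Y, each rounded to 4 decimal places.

Answer: 13.1616 -1.5452

Derivation:
joint[0] = (0.0000, 0.0000)  (base)
link 0: phi[0] = -30 = -30 deg
  cos(-30 deg) = 0.8660, sin(-30 deg) = -0.5000
  joint[1] = (0.0000, 0.0000) + 8.5 * (0.8660, -0.5000) = (0.0000 + 7.3612, 0.0000 + -4.2500) = (7.3612, -4.2500)
link 1: phi[1] = -30 + 55 = 25 deg
  cos(25 deg) = 0.9063, sin(25 deg) = 0.4226
  joint[2] = (7.3612, -4.2500) + 6.4 * (0.9063, 0.4226) = (7.3612 + 5.8004, -4.2500 + 2.7048) = (13.1616, -1.5452)
End effector: (13.1616, -1.5452)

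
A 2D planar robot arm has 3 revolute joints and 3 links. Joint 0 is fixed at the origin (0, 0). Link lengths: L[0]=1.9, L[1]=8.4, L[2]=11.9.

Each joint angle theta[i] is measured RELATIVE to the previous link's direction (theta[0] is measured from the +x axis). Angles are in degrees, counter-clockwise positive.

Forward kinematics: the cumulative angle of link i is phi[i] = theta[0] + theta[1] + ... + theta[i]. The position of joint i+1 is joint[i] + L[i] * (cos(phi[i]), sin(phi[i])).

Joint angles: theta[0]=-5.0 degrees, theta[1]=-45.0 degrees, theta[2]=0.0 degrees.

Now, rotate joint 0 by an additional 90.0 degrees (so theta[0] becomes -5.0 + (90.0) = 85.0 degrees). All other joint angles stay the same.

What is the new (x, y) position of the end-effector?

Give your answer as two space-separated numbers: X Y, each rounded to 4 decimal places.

joint[0] = (0.0000, 0.0000)  (base)
link 0: phi[0] = 85 = 85 deg
  cos(85 deg) = 0.0872, sin(85 deg) = 0.9962
  joint[1] = (0.0000, 0.0000) + 1.9 * (0.0872, 0.9962) = (0.0000 + 0.1656, 0.0000 + 1.8928) = (0.1656, 1.8928)
link 1: phi[1] = 85 + -45 = 40 deg
  cos(40 deg) = 0.7660, sin(40 deg) = 0.6428
  joint[2] = (0.1656, 1.8928) + 8.4 * (0.7660, 0.6428) = (0.1656 + 6.4348, 1.8928 + 5.3994) = (6.6004, 7.2922)
link 2: phi[2] = 85 + -45 + 0 = 40 deg
  cos(40 deg) = 0.7660, sin(40 deg) = 0.6428
  joint[3] = (6.6004, 7.2922) + 11.9 * (0.7660, 0.6428) = (6.6004 + 9.1159, 7.2922 + 7.6492) = (15.7163, 14.9414)
End effector: (15.7163, 14.9414)

Answer: 15.7163 14.9414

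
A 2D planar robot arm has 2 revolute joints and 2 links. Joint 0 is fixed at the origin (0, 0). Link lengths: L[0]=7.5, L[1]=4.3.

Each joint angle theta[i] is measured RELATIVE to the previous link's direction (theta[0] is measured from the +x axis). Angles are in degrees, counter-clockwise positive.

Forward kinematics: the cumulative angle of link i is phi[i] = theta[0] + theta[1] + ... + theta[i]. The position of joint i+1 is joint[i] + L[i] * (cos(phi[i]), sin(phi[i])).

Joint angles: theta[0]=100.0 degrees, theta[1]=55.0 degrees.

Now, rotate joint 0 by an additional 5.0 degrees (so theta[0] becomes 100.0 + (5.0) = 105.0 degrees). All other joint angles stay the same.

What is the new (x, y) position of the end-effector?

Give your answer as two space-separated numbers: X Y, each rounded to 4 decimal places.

joint[0] = (0.0000, 0.0000)  (base)
link 0: phi[0] = 105 = 105 deg
  cos(105 deg) = -0.2588, sin(105 deg) = 0.9659
  joint[1] = (0.0000, 0.0000) + 7.5 * (-0.2588, 0.9659) = (0.0000 + -1.9411, 0.0000 + 7.2444) = (-1.9411, 7.2444)
link 1: phi[1] = 105 + 55 = 160 deg
  cos(160 deg) = -0.9397, sin(160 deg) = 0.3420
  joint[2] = (-1.9411, 7.2444) + 4.3 * (-0.9397, 0.3420) = (-1.9411 + -4.0407, 7.2444 + 1.4707) = (-5.9818, 8.7151)
End effector: (-5.9818, 8.7151)

Answer: -5.9818 8.7151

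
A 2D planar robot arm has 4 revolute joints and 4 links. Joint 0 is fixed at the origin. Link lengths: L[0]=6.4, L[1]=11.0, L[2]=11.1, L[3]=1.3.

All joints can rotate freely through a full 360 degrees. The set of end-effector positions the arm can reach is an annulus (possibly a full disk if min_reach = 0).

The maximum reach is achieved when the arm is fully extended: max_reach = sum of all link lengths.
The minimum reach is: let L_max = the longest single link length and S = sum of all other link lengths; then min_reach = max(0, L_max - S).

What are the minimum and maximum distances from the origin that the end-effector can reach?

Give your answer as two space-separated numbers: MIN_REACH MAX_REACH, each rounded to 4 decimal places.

Answer: 0.0000 29.8000

Derivation:
Link lengths: [6.4, 11.0, 11.1, 1.3]
max_reach = 6.4 + 11 + 11.1 + 1.3 = 29.8
L_max = max([6.4, 11.0, 11.1, 1.3]) = 11.1
S (sum of others) = 29.8 - 11.1 = 18.7
min_reach = max(0, 11.1 - 18.7) = max(0, -7.6) = 0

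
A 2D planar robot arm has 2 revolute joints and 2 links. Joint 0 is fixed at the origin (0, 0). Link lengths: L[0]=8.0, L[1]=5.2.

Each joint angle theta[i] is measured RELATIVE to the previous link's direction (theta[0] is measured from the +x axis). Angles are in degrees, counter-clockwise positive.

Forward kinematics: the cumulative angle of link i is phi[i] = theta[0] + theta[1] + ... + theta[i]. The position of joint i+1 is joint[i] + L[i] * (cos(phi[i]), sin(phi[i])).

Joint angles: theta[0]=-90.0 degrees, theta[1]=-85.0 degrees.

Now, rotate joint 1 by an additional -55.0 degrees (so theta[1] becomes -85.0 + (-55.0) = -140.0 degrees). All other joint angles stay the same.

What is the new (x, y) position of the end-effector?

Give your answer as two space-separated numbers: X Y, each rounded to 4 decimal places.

Answer: -3.3425 -4.0166

Derivation:
joint[0] = (0.0000, 0.0000)  (base)
link 0: phi[0] = -90 = -90 deg
  cos(-90 deg) = 0.0000, sin(-90 deg) = -1.0000
  joint[1] = (0.0000, 0.0000) + 8 * (0.0000, -1.0000) = (0.0000 + 0.0000, 0.0000 + -8.0000) = (0.0000, -8.0000)
link 1: phi[1] = -90 + -140 = -230 deg
  cos(-230 deg) = -0.6428, sin(-230 deg) = 0.7660
  joint[2] = (0.0000, -8.0000) + 5.2 * (-0.6428, 0.7660) = (0.0000 + -3.3425, -8.0000 + 3.9834) = (-3.3425, -4.0166)
End effector: (-3.3425, -4.0166)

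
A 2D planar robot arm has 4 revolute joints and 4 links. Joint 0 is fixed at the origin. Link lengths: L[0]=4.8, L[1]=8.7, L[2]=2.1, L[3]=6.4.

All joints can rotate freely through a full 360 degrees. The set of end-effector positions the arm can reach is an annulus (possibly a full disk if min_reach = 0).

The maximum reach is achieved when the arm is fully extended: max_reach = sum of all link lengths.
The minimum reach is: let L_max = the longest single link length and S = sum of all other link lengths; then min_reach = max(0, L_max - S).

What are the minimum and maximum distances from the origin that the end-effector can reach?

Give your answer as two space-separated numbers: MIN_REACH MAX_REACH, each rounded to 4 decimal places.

Answer: 0.0000 22.0000

Derivation:
Link lengths: [4.8, 8.7, 2.1, 6.4]
max_reach = 4.8 + 8.7 + 2.1 + 6.4 = 22
L_max = max([4.8, 8.7, 2.1, 6.4]) = 8.7
S (sum of others) = 22 - 8.7 = 13.3
min_reach = max(0, 8.7 - 13.3) = max(0, -4.6) = 0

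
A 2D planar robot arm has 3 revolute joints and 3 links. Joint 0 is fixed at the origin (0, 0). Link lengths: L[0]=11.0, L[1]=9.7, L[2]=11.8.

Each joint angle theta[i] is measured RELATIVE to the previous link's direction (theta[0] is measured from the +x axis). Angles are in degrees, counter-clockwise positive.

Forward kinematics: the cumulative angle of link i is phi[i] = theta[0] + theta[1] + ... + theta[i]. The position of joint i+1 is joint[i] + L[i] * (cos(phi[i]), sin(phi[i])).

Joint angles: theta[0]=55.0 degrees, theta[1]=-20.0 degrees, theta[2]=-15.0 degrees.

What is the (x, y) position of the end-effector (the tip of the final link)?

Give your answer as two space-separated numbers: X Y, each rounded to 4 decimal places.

Answer: 25.3435 18.6102

Derivation:
joint[0] = (0.0000, 0.0000)  (base)
link 0: phi[0] = 55 = 55 deg
  cos(55 deg) = 0.5736, sin(55 deg) = 0.8192
  joint[1] = (0.0000, 0.0000) + 11 * (0.5736, 0.8192) = (0.0000 + 6.3093, 0.0000 + 9.0107) = (6.3093, 9.0107)
link 1: phi[1] = 55 + -20 = 35 deg
  cos(35 deg) = 0.8192, sin(35 deg) = 0.5736
  joint[2] = (6.3093, 9.0107) + 9.7 * (0.8192, 0.5736) = (6.3093 + 7.9458, 9.0107 + 5.5637) = (14.2551, 14.5744)
link 2: phi[2] = 55 + -20 + -15 = 20 deg
  cos(20 deg) = 0.9397, sin(20 deg) = 0.3420
  joint[3] = (14.2551, 14.5744) + 11.8 * (0.9397, 0.3420) = (14.2551 + 11.0884, 14.5744 + 4.0358) = (25.3435, 18.6102)
End effector: (25.3435, 18.6102)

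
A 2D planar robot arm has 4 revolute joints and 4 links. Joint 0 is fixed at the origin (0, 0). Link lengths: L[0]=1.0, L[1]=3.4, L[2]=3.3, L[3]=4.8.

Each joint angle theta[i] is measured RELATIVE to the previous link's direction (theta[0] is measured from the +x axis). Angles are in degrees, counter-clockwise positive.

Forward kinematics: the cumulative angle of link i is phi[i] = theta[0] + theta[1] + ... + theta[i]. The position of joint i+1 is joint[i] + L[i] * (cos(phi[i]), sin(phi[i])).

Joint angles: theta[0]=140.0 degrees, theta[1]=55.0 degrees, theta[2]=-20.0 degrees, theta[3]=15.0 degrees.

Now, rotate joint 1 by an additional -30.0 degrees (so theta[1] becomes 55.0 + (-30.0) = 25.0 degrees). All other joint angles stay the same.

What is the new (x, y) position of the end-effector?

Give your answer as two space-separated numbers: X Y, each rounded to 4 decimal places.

joint[0] = (0.0000, 0.0000)  (base)
link 0: phi[0] = 140 = 140 deg
  cos(140 deg) = -0.7660, sin(140 deg) = 0.6428
  joint[1] = (0.0000, 0.0000) + 1 * (-0.7660, 0.6428) = (0.0000 + -0.7660, 0.0000 + 0.6428) = (-0.7660, 0.6428)
link 1: phi[1] = 140 + 25 = 165 deg
  cos(165 deg) = -0.9659, sin(165 deg) = 0.2588
  joint[2] = (-0.7660, 0.6428) + 3.4 * (-0.9659, 0.2588) = (-0.7660 + -3.2841, 0.6428 + 0.8800) = (-4.0502, 1.5228)
link 2: phi[2] = 140 + 25 + -20 = 145 deg
  cos(145 deg) = -0.8192, sin(145 deg) = 0.5736
  joint[3] = (-4.0502, 1.5228) + 3.3 * (-0.8192, 0.5736) = (-4.0502 + -2.7032, 1.5228 + 1.8928) = (-6.7534, 3.4156)
link 3: phi[3] = 140 + 25 + -20 + 15 = 160 deg
  cos(160 deg) = -0.9397, sin(160 deg) = 0.3420
  joint[4] = (-6.7534, 3.4156) + 4.8 * (-0.9397, 0.3420) = (-6.7534 + -4.5105, 3.4156 + 1.6417) = (-11.2639, 5.0573)
End effector: (-11.2639, 5.0573)

Answer: -11.2639 5.0573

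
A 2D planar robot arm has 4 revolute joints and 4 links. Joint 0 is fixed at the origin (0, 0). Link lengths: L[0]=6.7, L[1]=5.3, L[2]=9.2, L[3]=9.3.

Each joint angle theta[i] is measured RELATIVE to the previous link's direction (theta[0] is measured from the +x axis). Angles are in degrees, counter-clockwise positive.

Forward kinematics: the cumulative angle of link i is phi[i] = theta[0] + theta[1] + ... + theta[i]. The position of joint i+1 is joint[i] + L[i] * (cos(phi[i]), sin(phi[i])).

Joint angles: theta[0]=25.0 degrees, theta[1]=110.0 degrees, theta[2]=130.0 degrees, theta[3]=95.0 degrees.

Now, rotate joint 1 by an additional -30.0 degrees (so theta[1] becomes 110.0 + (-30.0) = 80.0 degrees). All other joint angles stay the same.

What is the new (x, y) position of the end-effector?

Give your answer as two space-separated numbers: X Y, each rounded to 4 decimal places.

joint[0] = (0.0000, 0.0000)  (base)
link 0: phi[0] = 25 = 25 deg
  cos(25 deg) = 0.9063, sin(25 deg) = 0.4226
  joint[1] = (0.0000, 0.0000) + 6.7 * (0.9063, 0.4226) = (0.0000 + 6.0723, 0.0000 + 2.8315) = (6.0723, 2.8315)
link 1: phi[1] = 25 + 80 = 105 deg
  cos(105 deg) = -0.2588, sin(105 deg) = 0.9659
  joint[2] = (6.0723, 2.8315) + 5.3 * (-0.2588, 0.9659) = (6.0723 + -1.3717, 2.8315 + 5.1194) = (4.7005, 7.9509)
link 2: phi[2] = 25 + 80 + 130 = 235 deg
  cos(235 deg) = -0.5736, sin(235 deg) = -0.8192
  joint[3] = (4.7005, 7.9509) + 9.2 * (-0.5736, -0.8192) = (4.7005 + -5.2769, 7.9509 + -7.5362) = (-0.5764, 0.4148)
link 3: phi[3] = 25 + 80 + 130 + 95 = 330 deg
  cos(330 deg) = 0.8660, sin(330 deg) = -0.5000
  joint[4] = (-0.5764, 0.4148) + 9.3 * (0.8660, -0.5000) = (-0.5764 + 8.0540, 0.4148 + -4.6500) = (7.4777, -4.2352)
End effector: (7.4777, -4.2352)

Answer: 7.4777 -4.2352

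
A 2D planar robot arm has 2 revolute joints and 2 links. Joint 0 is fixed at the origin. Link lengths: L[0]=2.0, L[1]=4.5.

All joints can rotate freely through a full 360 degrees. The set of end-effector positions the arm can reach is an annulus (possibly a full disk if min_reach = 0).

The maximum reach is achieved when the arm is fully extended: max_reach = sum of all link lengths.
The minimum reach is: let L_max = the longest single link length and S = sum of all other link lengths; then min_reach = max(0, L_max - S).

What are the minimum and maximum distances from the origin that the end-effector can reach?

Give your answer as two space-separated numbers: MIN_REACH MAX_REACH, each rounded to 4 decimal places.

Link lengths: [2.0, 4.5]
max_reach = 2 + 4.5 = 6.5
L_max = max([2.0, 4.5]) = 4.5
S (sum of others) = 6.5 - 4.5 = 2
min_reach = max(0, 4.5 - 2) = max(0, 2.5) = 2.5

Answer: 2.5000 6.5000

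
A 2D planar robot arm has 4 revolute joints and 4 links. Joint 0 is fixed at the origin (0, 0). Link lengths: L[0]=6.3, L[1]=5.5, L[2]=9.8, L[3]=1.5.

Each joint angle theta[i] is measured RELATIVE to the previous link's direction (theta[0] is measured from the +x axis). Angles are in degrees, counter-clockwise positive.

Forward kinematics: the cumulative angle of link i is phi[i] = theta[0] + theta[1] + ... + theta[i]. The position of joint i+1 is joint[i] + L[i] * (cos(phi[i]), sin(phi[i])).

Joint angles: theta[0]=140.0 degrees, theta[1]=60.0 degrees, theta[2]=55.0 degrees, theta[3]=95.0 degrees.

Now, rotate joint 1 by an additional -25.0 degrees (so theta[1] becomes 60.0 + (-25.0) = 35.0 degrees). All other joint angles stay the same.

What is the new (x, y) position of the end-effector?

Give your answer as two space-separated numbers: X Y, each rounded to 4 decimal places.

Answer: -15.3757 -3.8387

Derivation:
joint[0] = (0.0000, 0.0000)  (base)
link 0: phi[0] = 140 = 140 deg
  cos(140 deg) = -0.7660, sin(140 deg) = 0.6428
  joint[1] = (0.0000, 0.0000) + 6.3 * (-0.7660, 0.6428) = (0.0000 + -4.8261, 0.0000 + 4.0496) = (-4.8261, 4.0496)
link 1: phi[1] = 140 + 35 = 175 deg
  cos(175 deg) = -0.9962, sin(175 deg) = 0.0872
  joint[2] = (-4.8261, 4.0496) + 5.5 * (-0.9962, 0.0872) = (-4.8261 + -5.4791, 4.0496 + 0.4794) = (-10.3052, 4.5289)
link 2: phi[2] = 140 + 35 + 55 = 230 deg
  cos(230 deg) = -0.6428, sin(230 deg) = -0.7660
  joint[3] = (-10.3052, 4.5289) + 9.8 * (-0.6428, -0.7660) = (-10.3052 + -6.2993, 4.5289 + -7.5072) = (-16.6045, -2.9783)
link 3: phi[3] = 140 + 35 + 55 + 95 = 325 deg
  cos(325 deg) = 0.8192, sin(325 deg) = -0.5736
  joint[4] = (-16.6045, -2.9783) + 1.5 * (0.8192, -0.5736) = (-16.6045 + 1.2287, -2.9783 + -0.8604) = (-15.3757, -3.8387)
End effector: (-15.3757, -3.8387)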